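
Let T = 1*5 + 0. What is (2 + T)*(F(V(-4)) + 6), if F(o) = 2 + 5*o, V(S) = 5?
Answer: 231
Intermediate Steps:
T = 5 (T = 5 + 0 = 5)
(2 + T)*(F(V(-4)) + 6) = (2 + 5)*((2 + 5*5) + 6) = 7*((2 + 25) + 6) = 7*(27 + 6) = 7*33 = 231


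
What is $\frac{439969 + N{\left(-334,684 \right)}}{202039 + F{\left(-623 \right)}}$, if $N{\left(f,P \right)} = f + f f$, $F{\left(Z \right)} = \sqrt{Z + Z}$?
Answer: $\frac{111362078449}{40819758767} - \frac{551191 i \sqrt{1246}}{40819758767} \approx 2.7281 - 0.00047664 i$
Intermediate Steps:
$F{\left(Z \right)} = \sqrt{2} \sqrt{Z}$ ($F{\left(Z \right)} = \sqrt{2 Z} = \sqrt{2} \sqrt{Z}$)
$N{\left(f,P \right)} = f + f^{2}$
$\frac{439969 + N{\left(-334,684 \right)}}{202039 + F{\left(-623 \right)}} = \frac{439969 - 334 \left(1 - 334\right)}{202039 + \sqrt{2} \sqrt{-623}} = \frac{439969 - -111222}{202039 + \sqrt{2} i \sqrt{623}} = \frac{439969 + 111222}{202039 + i \sqrt{1246}} = \frac{551191}{202039 + i \sqrt{1246}}$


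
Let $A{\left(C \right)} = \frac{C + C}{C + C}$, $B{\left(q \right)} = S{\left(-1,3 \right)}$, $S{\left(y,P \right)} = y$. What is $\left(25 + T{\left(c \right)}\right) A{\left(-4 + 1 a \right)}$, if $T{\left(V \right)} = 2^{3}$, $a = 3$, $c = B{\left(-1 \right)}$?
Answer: $33$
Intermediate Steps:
$B{\left(q \right)} = -1$
$c = -1$
$T{\left(V \right)} = 8$
$A{\left(C \right)} = 1$ ($A{\left(C \right)} = \frac{2 C}{2 C} = 2 C \frac{1}{2 C} = 1$)
$\left(25 + T{\left(c \right)}\right) A{\left(-4 + 1 a \right)} = \left(25 + 8\right) 1 = 33 \cdot 1 = 33$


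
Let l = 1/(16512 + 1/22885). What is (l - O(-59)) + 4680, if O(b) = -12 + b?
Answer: 1795294224756/377877121 ≈ 4751.0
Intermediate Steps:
l = 22885/377877121 (l = 1/(16512 + 1/22885) = 1/(377877121/22885) = 22885/377877121 ≈ 6.0562e-5)
(l - O(-59)) + 4680 = (22885/377877121 - (-12 - 59)) + 4680 = (22885/377877121 - 1*(-71)) + 4680 = (22885/377877121 + 71) + 4680 = 26829298476/377877121 + 4680 = 1795294224756/377877121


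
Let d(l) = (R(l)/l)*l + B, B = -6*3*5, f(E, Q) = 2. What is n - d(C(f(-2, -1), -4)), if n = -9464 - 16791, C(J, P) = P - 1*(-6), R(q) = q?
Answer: -26167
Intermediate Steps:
B = -90 (B = -18*5 = -90)
C(J, P) = 6 + P (C(J, P) = P + 6 = 6 + P)
n = -26255
d(l) = -90 + l (d(l) = (l/l)*l - 90 = 1*l - 90 = l - 90 = -90 + l)
n - d(C(f(-2, -1), -4)) = -26255 - (-90 + (6 - 4)) = -26255 - (-90 + 2) = -26255 - 1*(-88) = -26255 + 88 = -26167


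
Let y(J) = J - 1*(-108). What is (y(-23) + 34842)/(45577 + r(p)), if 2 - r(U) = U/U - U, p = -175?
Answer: 34927/45403 ≈ 0.76927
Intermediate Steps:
y(J) = 108 + J (y(J) = J + 108 = 108 + J)
r(U) = 1 + U (r(U) = 2 - (U/U - U) = 2 - (1 - U) = 2 + (-1 + U) = 1 + U)
(y(-23) + 34842)/(45577 + r(p)) = ((108 - 23) + 34842)/(45577 + (1 - 175)) = (85 + 34842)/(45577 - 174) = 34927/45403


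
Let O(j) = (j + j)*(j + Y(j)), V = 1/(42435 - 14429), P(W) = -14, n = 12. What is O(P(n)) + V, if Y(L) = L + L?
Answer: 32935057/28006 ≈ 1176.0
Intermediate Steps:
V = 1/28006 ≈ 3.5707e-5
Y(L) = 2*L
O(j) = 6*j² (O(j) = (j + j)*(j + 2*j) = (2*j)*(3*j) = 6*j²)
O(P(n)) + V = 6*(-14)² + 1/28006 = 6*196 + 1/28006 = 1176 + 1/28006 = 32935057/28006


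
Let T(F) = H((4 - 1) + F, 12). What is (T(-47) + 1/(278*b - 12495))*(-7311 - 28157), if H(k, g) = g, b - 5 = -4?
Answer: -5199715204/12217 ≈ -4.2561e+5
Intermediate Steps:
b = 1 (b = 5 - 4 = 1)
T(F) = 12
(T(-47) + 1/(278*b - 12495))*(-7311 - 28157) = (12 + 1/(278*1 - 12495))*(-7311 - 28157) = (12 + 1/(278 - 12495))*(-35468) = (12 + 1/(-12217))*(-35468) = (12 - 1/12217)*(-35468) = (146603/12217)*(-35468) = -5199715204/12217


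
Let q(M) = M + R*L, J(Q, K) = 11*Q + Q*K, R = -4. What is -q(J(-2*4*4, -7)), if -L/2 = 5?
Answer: 88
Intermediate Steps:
L = -10 (L = -2*5 = -10)
J(Q, K) = 11*Q + K*Q
q(M) = 40 + M (q(M) = M - 4*(-10) = M + 40 = 40 + M)
-q(J(-2*4*4, -7)) = -(40 + (-2*4*4)*(11 - 7)) = -(40 - 8*4*4) = -(40 - 32*4) = -(40 - 128) = -1*(-88) = 88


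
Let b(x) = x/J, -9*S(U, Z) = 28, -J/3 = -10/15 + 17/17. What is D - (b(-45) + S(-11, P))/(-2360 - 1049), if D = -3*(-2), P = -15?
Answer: 184463/30681 ≈ 6.0123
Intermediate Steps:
J = -1 (J = -3*(-10/15 + 17/17) = -3*(-10*1/15 + 17*(1/17)) = -3*(-2/3 + 1) = -3*1/3 = -1)
S(U, Z) = -28/9 (S(U, Z) = -1/9*28 = -28/9)
D = 6
b(x) = -x (b(x) = x/(-1) = x*(-1) = -x)
D - (b(-45) + S(-11, P))/(-2360 - 1049) = 6 - (-1*(-45) - 28/9)/(-2360 - 1049) = 6 - (45 - 28/9)/(-3409) = 6 - 377*(-1)/(9*3409) = 6 - 1*(-377/30681) = 6 + 377/30681 = 184463/30681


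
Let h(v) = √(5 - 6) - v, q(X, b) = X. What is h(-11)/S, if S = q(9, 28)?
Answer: 11/9 + I/9 ≈ 1.2222 + 0.11111*I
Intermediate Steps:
S = 9
h(v) = I - v (h(v) = √(-1) - v = I - v)
h(-11)/S = (I - 1*(-11))/9 = (I + 11)*(⅑) = (11 + I)*(⅑) = 11/9 + I/9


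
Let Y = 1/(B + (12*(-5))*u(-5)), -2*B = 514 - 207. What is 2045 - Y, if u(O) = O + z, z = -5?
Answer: 1826183/893 ≈ 2045.0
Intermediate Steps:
B = -307/2 (B = -(514 - 207)/2 = -½*307 = -307/2 ≈ -153.50)
u(O) = -5 + O (u(O) = O - 5 = -5 + O)
Y = 2/893 (Y = 1/(-307/2 + (12*(-5))*(-5 - 5)) = 1/(-307/2 - 60*(-10)) = 1/(-307/2 + 600) = 1/(893/2) = 2/893 ≈ 0.0022396)
2045 - Y = 2045 - 1*2/893 = 2045 - 2/893 = 1826183/893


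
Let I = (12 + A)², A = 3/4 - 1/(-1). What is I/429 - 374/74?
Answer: -106513/23088 ≈ -4.6133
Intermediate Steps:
A = 7/4 (A = 3*(¼) - 1*(-1) = ¾ + 1 = 7/4 ≈ 1.7500)
I = 3025/16 (I = (12 + 7/4)² = (55/4)² = 3025/16 ≈ 189.06)
I/429 - 374/74 = (3025/16)/429 - 374/74 = (3025/16)*(1/429) - 374*1/74 = 275/624 - 187/37 = -106513/23088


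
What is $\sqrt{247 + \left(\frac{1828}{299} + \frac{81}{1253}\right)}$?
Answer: $\frac{12 \sqrt{246779229606}}{374647} \approx 15.912$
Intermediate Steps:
$\sqrt{247 + \left(\frac{1828}{299} + \frac{81}{1253}\right)} = \sqrt{247 + \frac{2314703}{374647}} = \sqrt{\frac{94852512}{374647}} = \frac{12 \sqrt{246779229606}}{374647}$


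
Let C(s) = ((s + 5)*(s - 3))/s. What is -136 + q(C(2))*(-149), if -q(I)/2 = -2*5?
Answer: -3116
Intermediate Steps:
C(s) = (-3 + s)*(5 + s)/s (C(s) = ((5 + s)*(-3 + s))/s = ((-3 + s)*(5 + s))/s = (-3 + s)*(5 + s)/s)
q(I) = 20 (q(I) = -(-4)*5 = -2*(-10) = 20)
-136 + q(C(2))*(-149) = -136 + 20*(-149) = -136 - 2980 = -3116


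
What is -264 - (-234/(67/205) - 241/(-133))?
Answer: 4011359/8911 ≈ 450.16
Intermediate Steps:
-264 - (-234/(67/205) - 241/(-133)) = -264 - (-234/(67*(1/205)) - 241*(-1/133)) = -264 - (-234/67/205 + 241/133) = -264 - (-234*205/67 + 241/133) = -264 - (-47970/67 + 241/133) = -264 - 1*(-6363863/8911) = -264 + 6363863/8911 = 4011359/8911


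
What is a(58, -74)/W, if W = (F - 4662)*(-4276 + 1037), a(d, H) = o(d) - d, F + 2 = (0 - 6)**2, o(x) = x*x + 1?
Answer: 3307/14990092 ≈ 0.00022061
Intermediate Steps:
o(x) = 1 + x**2 (o(x) = x**2 + 1 = 1 + x**2)
F = 34 (F = -2 + (0 - 6)**2 = -2 + (-6)**2 = -2 + 36 = 34)
a(d, H) = 1 + d**2 - d (a(d, H) = (1 + d**2) - d = 1 + d**2 - d)
W = 14990092 (W = (34 - 4662)*(-4276 + 1037) = -4628*(-3239) = 14990092)
a(58, -74)/W = (1 + 58**2 - 1*58)/14990092 = (1 + 3364 - 58)*(1/14990092) = 3307*(1/14990092) = 3307/14990092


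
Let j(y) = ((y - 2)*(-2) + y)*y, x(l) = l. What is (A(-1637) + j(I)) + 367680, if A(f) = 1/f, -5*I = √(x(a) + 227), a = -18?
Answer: 15046961842/40925 - 4*√209/5 ≈ 3.6766e+5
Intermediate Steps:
I = -√209/5 (I = -√(-18 + 227)/5 = -√209/5 ≈ -2.8914)
j(y) = y*(4 - y) (j(y) = ((-2 + y)*(-2) + y)*y = ((4 - 2*y) + y)*y = (4 - y)*y = y*(4 - y))
(A(-1637) + j(I)) + 367680 = (1/(-1637) + (-√209/5)*(4 - (-1)*√209/5)) + 367680 = (-1/1637 + (-√209/5)*(4 + √209/5)) + 367680 = (-1/1637 - √209*(4 + √209/5)/5) + 367680 = 601892159/1637 - √209*(4 + √209/5)/5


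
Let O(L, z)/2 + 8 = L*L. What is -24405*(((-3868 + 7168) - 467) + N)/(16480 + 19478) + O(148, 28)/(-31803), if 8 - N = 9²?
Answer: -357292464356/190595379 ≈ -1874.6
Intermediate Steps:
N = -73 (N = 8 - 1*9² = 8 - 1*81 = 8 - 81 = -73)
O(L, z) = -16 + 2*L² (O(L, z) = -16 + 2*(L*L) = -16 + 2*L²)
-24405*(((-3868 + 7168) - 467) + N)/(16480 + 19478) + O(148, 28)/(-31803) = -24405*(((-3868 + 7168) - 467) - 73)/(16480 + 19478) + (-16 + 2*148²)/(-31803) = -24405/(35958/((3300 - 467) - 73)) + (-16 + 2*21904)*(-1/31803) = -24405/(35958/(2833 - 73)) + (-16 + 43808)*(-1/31803) = -24405/(35958/2760) + 43792*(-1/31803) = -24405/(35958*(1/2760)) - 43792/31803 = -24405/5993/460 - 43792/31803 = -24405*460/5993 - 43792/31803 = -11226300/5993 - 43792/31803 = -357292464356/190595379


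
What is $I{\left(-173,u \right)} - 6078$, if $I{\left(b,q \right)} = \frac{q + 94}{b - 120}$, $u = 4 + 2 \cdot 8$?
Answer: $- \frac{1780968}{293} \approx -6078.4$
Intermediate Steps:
$u = 20$ ($u = 4 + 16 = 20$)
$I{\left(b,q \right)} = \frac{94 + q}{-120 + b}$
$I{\left(-173,u \right)} - 6078 = \frac{94 + 20}{-120 - 173} - 6078 = \frac{1}{-293} \cdot 114 - 6078 = \left(- \frac{1}{293}\right) 114 - 6078 = - \frac{114}{293} - 6078 = - \frac{1780968}{293}$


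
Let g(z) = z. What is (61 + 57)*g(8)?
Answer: 944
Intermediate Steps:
(61 + 57)*g(8) = (61 + 57)*8 = 118*8 = 944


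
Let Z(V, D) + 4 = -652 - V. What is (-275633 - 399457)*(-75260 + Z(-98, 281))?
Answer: 51183973620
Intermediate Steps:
Z(V, D) = -656 - V (Z(V, D) = -4 + (-652 - V) = -656 - V)
(-275633 - 399457)*(-75260 + Z(-98, 281)) = (-275633 - 399457)*(-75260 + (-656 - 1*(-98))) = -675090*(-75260 + (-656 + 98)) = -675090*(-75260 - 558) = -675090*(-75818) = 51183973620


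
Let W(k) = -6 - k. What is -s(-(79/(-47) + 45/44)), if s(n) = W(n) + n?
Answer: 6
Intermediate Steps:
s(n) = -6 (s(n) = (-6 - n) + n = -6)
-s(-(79/(-47) + 45/44)) = -1*(-6) = 6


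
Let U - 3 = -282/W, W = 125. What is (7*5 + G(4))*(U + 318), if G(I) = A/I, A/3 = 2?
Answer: 2908539/250 ≈ 11634.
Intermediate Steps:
A = 6 (A = 3*2 = 6)
U = 93/125 (U = 3 - 282/125 = 93/125 ≈ 0.74400)
G(I) = 6/I
(7*5 + G(4))*(U + 318) = (7*5 + 6/4)*(93/125 + 318) = (35 + 6*(1/4))*(39843/125) = (35 + 3/2)*(39843/125) = (73/2)*(39843/125) = 2908539/250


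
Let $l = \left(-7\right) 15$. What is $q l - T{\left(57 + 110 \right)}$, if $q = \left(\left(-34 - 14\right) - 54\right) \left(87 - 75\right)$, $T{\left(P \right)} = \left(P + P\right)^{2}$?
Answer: $16964$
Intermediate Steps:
$T{\left(P \right)} = 4 P^{2}$ ($T{\left(P \right)} = \left(2 P\right)^{2} = 4 P^{2}$)
$q = -1224$ ($q = \left(\left(-34 - 14\right) - 54\right) 12 = \left(-48 - 54\right) 12 = \left(-102\right) 12 = -1224$)
$l = -105$
$q l - T{\left(57 + 110 \right)} = \left(-1224\right) \left(-105\right) - 4 \left(57 + 110\right)^{2} = 128520 - 4 \cdot 167^{2} = 128520 - 4 \cdot 27889 = 128520 - 111556 = 16964$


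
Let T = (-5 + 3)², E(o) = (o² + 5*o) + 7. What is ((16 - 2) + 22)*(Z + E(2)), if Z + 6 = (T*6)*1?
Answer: 1404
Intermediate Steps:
E(o) = 7 + o² + 5*o
T = 4 (T = (-2)² = 4)
Z = 18 (Z = -6 + (4*6)*1 = -6 + 24*1 = -6 + 24 = 18)
((16 - 2) + 22)*(Z + E(2)) = ((16 - 2) + 22)*(18 + (7 + 2² + 5*2)) = (14 + 22)*(18 + (7 + 4 + 10)) = 36*(18 + 21) = 36*39 = 1404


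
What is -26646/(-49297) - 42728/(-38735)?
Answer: 3138495026/1909519295 ≈ 1.6436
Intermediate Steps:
-26646/(-49297) - 42728/(-38735) = -26646*(-1/49297) - 42728*(-1/38735) = 26646/49297 + 42728/38735 = 3138495026/1909519295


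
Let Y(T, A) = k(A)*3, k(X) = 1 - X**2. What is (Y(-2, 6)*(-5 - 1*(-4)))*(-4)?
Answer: -420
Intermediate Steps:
Y(T, A) = 3 - 3*A**2 (Y(T, A) = (1 - A**2)*3 = 3 - 3*A**2)
(Y(-2, 6)*(-5 - 1*(-4)))*(-4) = ((3 - 3*6**2)*(-5 - 1*(-4)))*(-4) = ((3 - 3*36)*(-5 + 4))*(-4) = ((3 - 108)*(-1))*(-4) = -105*(-1)*(-4) = 105*(-4) = -420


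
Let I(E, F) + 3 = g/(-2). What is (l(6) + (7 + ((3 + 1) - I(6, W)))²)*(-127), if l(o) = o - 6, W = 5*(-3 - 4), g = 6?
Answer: -36703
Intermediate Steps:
W = -35 (W = 5*(-7) = -35)
I(E, F) = -6 (I(E, F) = -3 + 6/(-2) = -3 + 6*(-½) = -3 - 3 = -6)
l(o) = -6 + o
(l(6) + (7 + ((3 + 1) - I(6, W)))²)*(-127) = ((-6 + 6) + (7 + ((3 + 1) - 1*(-6)))²)*(-127) = (0 + (7 + (4 + 6))²)*(-127) = (0 + (7 + 10)²)*(-127) = (0 + 17²)*(-127) = (0 + 289)*(-127) = 289*(-127) = -36703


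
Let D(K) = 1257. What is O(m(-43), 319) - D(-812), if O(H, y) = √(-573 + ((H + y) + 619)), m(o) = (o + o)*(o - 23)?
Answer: -1257 + √6041 ≈ -1179.3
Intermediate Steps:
m(o) = 2*o*(-23 + o) (m(o) = (2*o)*(-23 + o) = 2*o*(-23 + o))
O(H, y) = √(46 + H + y) (O(H, y) = √(-573 + (619 + H + y)) = √(46 + H + y))
O(m(-43), 319) - D(-812) = √(46 + 2*(-43)*(-23 - 43) + 319) - 1*1257 = √(46 + 2*(-43)*(-66) + 319) - 1257 = √(46 + 5676 + 319) - 1257 = √6041 - 1257 = -1257 + √6041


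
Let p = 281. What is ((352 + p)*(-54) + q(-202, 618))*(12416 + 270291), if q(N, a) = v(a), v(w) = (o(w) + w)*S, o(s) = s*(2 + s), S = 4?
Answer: 424323417510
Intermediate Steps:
v(w) = 4*w + 4*w*(2 + w) (v(w) = (w*(2 + w) + w)*4 = (w + w*(2 + w))*4 = 4*w + 4*w*(2 + w))
q(N, a) = 4*a*(3 + a)
((352 + p)*(-54) + q(-202, 618))*(12416 + 270291) = ((352 + 281)*(-54) + 4*618*(3 + 618))*(12416 + 270291) = (633*(-54) + 4*618*621)*282707 = (-34182 + 1535112)*282707 = 1500930*282707 = 424323417510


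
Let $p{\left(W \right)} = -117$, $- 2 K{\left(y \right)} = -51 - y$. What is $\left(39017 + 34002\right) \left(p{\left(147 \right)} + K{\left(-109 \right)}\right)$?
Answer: $-10660774$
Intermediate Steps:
$K{\left(y \right)} = \frac{51}{2} + \frac{y}{2}$ ($K{\left(y \right)} = - \frac{-51 - y}{2} = \frac{51}{2} + \frac{y}{2}$)
$\left(39017 + 34002\right) \left(p{\left(147 \right)} + K{\left(-109 \right)}\right) = \left(39017 + 34002\right) \left(-117 + \left(\frac{51}{2} + \frac{1}{2} \left(-109\right)\right)\right) = 73019 \left(-117 + \left(\frac{51}{2} - \frac{109}{2}\right)\right) = 73019 \left(-117 - 29\right) = 73019 \left(-146\right) = -10660774$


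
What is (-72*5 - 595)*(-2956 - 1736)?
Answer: 4480860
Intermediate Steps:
(-72*5 - 595)*(-2956 - 1736) = (-360 - 595)*(-4692) = -955*(-4692) = 4480860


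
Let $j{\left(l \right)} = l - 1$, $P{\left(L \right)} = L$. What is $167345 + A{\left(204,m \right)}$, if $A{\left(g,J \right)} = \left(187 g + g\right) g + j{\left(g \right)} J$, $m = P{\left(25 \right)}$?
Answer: $7996228$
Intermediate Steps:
$m = 25$
$j{\left(l \right)} = -1 + l$ ($j{\left(l \right)} = l - 1 = -1 + l$)
$A{\left(g,J \right)} = 188 g^{2} + J \left(-1 + g\right)$ ($A{\left(g,J \right)} = \left(187 g + g\right) g + \left(-1 + g\right) J = 188 g g + J \left(-1 + g\right) = 188 g^{2} + J \left(-1 + g\right)$)
$167345 + A{\left(204,m \right)} = 167345 + \left(188 \cdot 204^{2} + 25 \left(-1 + 204\right)\right) = 167345 + \left(188 \cdot 41616 + 25 \cdot 203\right) = 167345 + \left(7823808 + 5075\right) = 167345 + 7828883 = 7996228$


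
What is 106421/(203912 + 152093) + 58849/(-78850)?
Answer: -2511848479/5614198850 ≈ -0.44741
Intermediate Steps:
106421/(203912 + 152093) + 58849/(-78850) = 106421/356005 + 58849*(-1/78850) = 106421*(1/356005) - 58849/78850 = 106421/356005 - 58849/78850 = -2511848479/5614198850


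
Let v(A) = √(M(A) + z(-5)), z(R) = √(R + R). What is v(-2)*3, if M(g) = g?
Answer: 3*√(-2 + I*√10) ≈ 2.7995 + 5.0831*I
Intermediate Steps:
z(R) = √2*√R (z(R) = √(2*R) = √2*√R)
v(A) = √(A + I*√10) (v(A) = √(A + √2*√(-5)) = √(A + √2*(I*√5)) = √(A + I*√10))
v(-2)*3 = √(-2 + I*√10)*3 = 3*√(-2 + I*√10)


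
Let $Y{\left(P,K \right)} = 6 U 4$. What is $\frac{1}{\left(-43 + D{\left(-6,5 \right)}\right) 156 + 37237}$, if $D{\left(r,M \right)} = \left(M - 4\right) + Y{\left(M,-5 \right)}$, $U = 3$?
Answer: $\frac{1}{41917} \approx 2.3857 \cdot 10^{-5}$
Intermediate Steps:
$Y{\left(P,K \right)} = 72$ ($Y{\left(P,K \right)} = 6 \cdot 3 \cdot 4 = 18 \cdot 4 = 72$)
$D{\left(r,M \right)} = 68 + M$ ($D{\left(r,M \right)} = \left(M - 4\right) + 72 = \left(-4 + M\right) + 72 = 68 + M$)
$\frac{1}{\left(-43 + D{\left(-6,5 \right)}\right) 156 + 37237} = \frac{1}{\left(-43 + \left(68 + 5\right)\right) 156 + 37237} = \frac{1}{\left(-43 + 73\right) 156 + 37237} = \frac{1}{30 \cdot 156 + 37237} = \frac{1}{4680 + 37237} = \frac{1}{41917}$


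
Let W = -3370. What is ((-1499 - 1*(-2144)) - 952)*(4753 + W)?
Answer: -424581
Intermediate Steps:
((-1499 - 1*(-2144)) - 952)*(4753 + W) = ((-1499 - 1*(-2144)) - 952)*(4753 - 3370) = ((-1499 + 2144) - 952)*1383 = (645 - 952)*1383 = -307*1383 = -424581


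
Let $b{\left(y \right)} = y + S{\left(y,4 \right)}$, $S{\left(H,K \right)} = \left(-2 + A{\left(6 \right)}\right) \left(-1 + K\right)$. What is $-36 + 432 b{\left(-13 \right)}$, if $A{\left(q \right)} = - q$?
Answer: $-16020$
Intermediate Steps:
$S{\left(H,K \right)} = 8 - 8 K$ ($S{\left(H,K \right)} = \left(-2 - 6\right) \left(-1 + K\right) = - 8 \left(-1 + K\right) = 8 - 8 K$)
$b{\left(y \right)} = -24 + y$ ($b{\left(y \right)} = y + \left(8 - 32\right) = y - 24 = -24 + y$)
$-36 + 432 b{\left(-13 \right)} = -36 + 432 \left(-24 - 13\right) = -36 + 432 \left(-37\right) = -36 - 15984 = -16020$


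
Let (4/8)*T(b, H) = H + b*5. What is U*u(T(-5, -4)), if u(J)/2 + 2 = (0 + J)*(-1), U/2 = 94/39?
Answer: 21056/39 ≈ 539.90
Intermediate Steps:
T(b, H) = 2*H + 10*b (T(b, H) = 2*(H + b*5) = 2*(H + 5*b) = 2*H + 10*b)
U = 188/39 (U = 2*(94/39) = 188/39 ≈ 4.8205)
u(J) = -4 - 2*J (u(J) = -4 + 2*((0 + J)*(-1)) = -4 + 2*(J*(-1)) = -4 + 2*(-J) = -4 - 2*J)
U*u(T(-5, -4)) = 188*(-4 - 2*(2*(-4) + 10*(-5)))/39 = 188*(-4 - 2*(-8 - 50))/39 = 188*(-4 - 2*(-58))/39 = 188*(-4 + 116)/39 = (188/39)*112 = 21056/39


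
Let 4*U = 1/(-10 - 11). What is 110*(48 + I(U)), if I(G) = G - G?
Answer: 5280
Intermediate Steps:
U = -1/84 (U = 1/(4*(-10 - 11)) = (1/4)/(-21) = (1/4)*(-1/21) = -1/84 ≈ -0.011905)
I(G) = 0
110*(48 + I(U)) = 110*(48 + 0) = 110*48 = 5280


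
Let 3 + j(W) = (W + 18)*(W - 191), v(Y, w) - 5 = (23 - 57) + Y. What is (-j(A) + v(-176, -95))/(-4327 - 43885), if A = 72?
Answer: -2627/12053 ≈ -0.21795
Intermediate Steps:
v(Y, w) = -29 + Y (v(Y, w) = 5 + ((23 - 57) + Y) = 5 + (-34 + Y) = -29 + Y)
j(W) = -3 + (-191 + W)*(18 + W) (j(W) = -3 + (W + 18)*(W - 191) = -3 + (18 + W)*(-191 + W) = -3 + (-191 + W)*(18 + W))
(-j(A) + v(-176, -95))/(-4327 - 43885) = (-(-3441 + 72² - 173*72) + (-29 - 176))/(-4327 - 43885) = (-(-3441 + 5184 - 12456) - 205)/(-48212) = (-1*(-10713) - 205)*(-1/48212) = (10713 - 205)*(-1/48212) = 10508*(-1/48212) = -2627/12053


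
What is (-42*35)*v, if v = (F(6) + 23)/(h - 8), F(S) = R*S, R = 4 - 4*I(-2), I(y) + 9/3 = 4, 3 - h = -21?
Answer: -16905/8 ≈ -2113.1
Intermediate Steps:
h = 24 (h = 3 - 1*(-21) = 3 + 21 = 24)
I(y) = 1 (I(y) = -3 + 4 = 1)
R = 0 (R = 4 - 4*1 = 4 - 4 = 0)
F(S) = 0 (F(S) = 0*S = 0)
v = 23/16 (v = (0 + 23)/(24 - 8) = 23/16 ≈ 1.4375)
(-42*35)*v = -42*35*(23/16) = -1470*23/16 = -16905/8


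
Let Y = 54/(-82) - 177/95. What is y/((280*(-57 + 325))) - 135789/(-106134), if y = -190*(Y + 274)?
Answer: 287678553/485916830 ≈ 0.59203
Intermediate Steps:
Y = -9822/3895 (Y = 54*(-1/82) - 177*1/95 = -27/41 - 177/95 = -9822/3895 ≈ -2.5217)
y = -2114816/41 (y = -190*(-9822/3895 + 274) = -190*1057408/3895 = -2114816/41 ≈ -51581.)
y/((280*(-57 + 325))) - 135789/(-106134) = -2114816*1/(280*(-57 + 325))/41 - 135789/(-106134) = -2114816/(41*(280*268)) - 135789*(-1/106134) = -2114816/41/75040 + 45263/35378 = -2114816/41*1/75040 + 45263/35378 = -66088/96145 + 45263/35378 = 287678553/485916830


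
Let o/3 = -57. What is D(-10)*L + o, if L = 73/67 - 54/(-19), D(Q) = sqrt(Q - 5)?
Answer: -171 + 5005*I*sqrt(15)/1273 ≈ -171.0 + 15.227*I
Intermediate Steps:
o = -171 (o = 3*(-57) = -171)
D(Q) = sqrt(-5 + Q)
L = 5005/1273 (L = 73*(1/67) - 54*(-1/19) = 73/67 + 54/19 = 5005/1273 ≈ 3.9317)
D(-10)*L + o = sqrt(-5 - 10)*(5005/1273) - 171 = sqrt(-15)*(5005/1273) - 171 = (I*sqrt(15))*(5005/1273) - 171 = 5005*I*sqrt(15)/1273 - 171 = -171 + 5005*I*sqrt(15)/1273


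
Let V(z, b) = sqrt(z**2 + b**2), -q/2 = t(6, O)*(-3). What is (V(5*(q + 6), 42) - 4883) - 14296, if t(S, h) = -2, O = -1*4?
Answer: -19179 + 6*sqrt(74) ≈ -19127.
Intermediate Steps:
O = -4
q = -12 (q = -(-4)*(-3) = -2*6 = -12)
V(z, b) = sqrt(b**2 + z**2)
(V(5*(q + 6), 42) - 4883) - 14296 = (sqrt(42**2 + (5*(-12 + 6))**2) - 4883) - 14296 = (sqrt(1764 + (5*(-6))**2) - 4883) - 14296 = (sqrt(1764 + (-30)**2) - 4883) - 14296 = (sqrt(1764 + 900) - 4883) - 14296 = (sqrt(2664) - 4883) - 14296 = (6*sqrt(74) - 4883) - 14296 = (-4883 + 6*sqrt(74)) - 14296 = -19179 + 6*sqrt(74)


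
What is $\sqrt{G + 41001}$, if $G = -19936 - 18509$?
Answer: $6 \sqrt{71} \approx 50.557$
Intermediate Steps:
$G = -38445$
$\sqrt{G + 41001} = \sqrt{-38445 + 41001} = \sqrt{2556} = 6 \sqrt{71}$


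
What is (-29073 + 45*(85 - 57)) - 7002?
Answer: -34815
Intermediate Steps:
(-29073 + 45*(85 - 57)) - 7002 = (-29073 + 45*28) - 7002 = (-29073 + 1260) - 7002 = -27813 - 7002 = -34815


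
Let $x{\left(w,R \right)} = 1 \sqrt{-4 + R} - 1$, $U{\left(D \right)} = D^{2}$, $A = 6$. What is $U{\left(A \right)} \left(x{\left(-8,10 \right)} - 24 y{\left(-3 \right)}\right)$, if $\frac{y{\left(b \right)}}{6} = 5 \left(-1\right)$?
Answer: $25884 + 36 \sqrt{6} \approx 25972.0$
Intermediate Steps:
$y{\left(b \right)} = -30$ ($y{\left(b \right)} = 6 \cdot 5 \left(-1\right) = 6 \left(-5\right) = -30$)
$x{\left(w,R \right)} = -1 + \sqrt{-4 + R}$ ($x{\left(w,R \right)} = \sqrt{-4 + R} - 1 = -1 + \sqrt{-4 + R}$)
$U{\left(A \right)} \left(x{\left(-8,10 \right)} - 24 y{\left(-3 \right)}\right) = 6^{2} \left(\left(-1 + \sqrt{-4 + 10}\right) - -720\right) = 36 \left(\left(-1 + \sqrt{6}\right) + 720\right) = 36 \left(719 + \sqrt{6}\right) = 25884 + 36 \sqrt{6}$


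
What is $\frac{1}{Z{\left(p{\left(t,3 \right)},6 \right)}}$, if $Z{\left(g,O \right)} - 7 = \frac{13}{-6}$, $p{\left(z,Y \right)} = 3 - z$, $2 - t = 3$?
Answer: $\frac{6}{29} \approx 0.2069$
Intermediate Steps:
$t = -1$ ($t = 2 - 3 = -1$)
$Z{\left(g,O \right)} = \frac{29}{6}$ ($Z{\left(g,O \right)} = 7 + \frac{13}{-6} = 7 + 13 \left(- \frac{1}{6}\right) = 7 - \frac{13}{6} = \frac{29}{6}$)
$\frac{1}{Z{\left(p{\left(t,3 \right)},6 \right)}} = \frac{1}{\frac{29}{6}} = \frac{6}{29}$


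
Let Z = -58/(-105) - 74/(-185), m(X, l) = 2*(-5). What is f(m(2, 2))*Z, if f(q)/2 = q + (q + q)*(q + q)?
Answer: 5200/7 ≈ 742.86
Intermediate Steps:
m(X, l) = -10
f(q) = 2*q + 8*q² (f(q) = 2*(q + (q + q)*(q + q)) = 2*(q + (2*q)*(2*q)) = 2*(q + 4*q²) = 2*q + 8*q²)
Z = 20/21 (Z = -58*(-1/105) - 74*(-1/185) = 58/105 + ⅖ = 20/21 ≈ 0.95238)
f(m(2, 2))*Z = (2*(-10)*(1 + 4*(-10)))*(20/21) = (2*(-10)*(1 - 40))*(20/21) = (2*(-10)*(-39))*(20/21) = 780*(20/21) = 5200/7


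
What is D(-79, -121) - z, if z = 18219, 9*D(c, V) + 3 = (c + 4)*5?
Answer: -18261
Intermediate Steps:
D(c, V) = 17/9 + 5*c/9 (D(c, V) = -⅓ + ((c + 4)*5)/9 = -⅓ + ((4 + c)*5)/9 = -⅓ + (20 + 5*c)/9 = -⅓ + (20/9 + 5*c/9) = 17/9 + 5*c/9)
D(-79, -121) - z = (17/9 + (5/9)*(-79)) - 1*18219 = (17/9 - 395/9) - 18219 = -42 - 18219 = -18261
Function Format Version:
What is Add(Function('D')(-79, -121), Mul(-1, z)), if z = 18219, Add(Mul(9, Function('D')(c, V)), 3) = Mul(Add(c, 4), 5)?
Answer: -18261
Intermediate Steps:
Function('D')(c, V) = Add(Rational(17, 9), Mul(Rational(5, 9), c)) (Function('D')(c, V) = Add(Rational(-1, 3), Mul(Rational(1, 9), Mul(Add(c, 4), 5))) = Add(Rational(-1, 3), Mul(Rational(1, 9), Mul(Add(4, c), 5))) = Add(Rational(-1, 3), Mul(Rational(1, 9), Add(20, Mul(5, c)))) = Add(Rational(-1, 3), Add(Rational(20, 9), Mul(Rational(5, 9), c))) = Add(Rational(17, 9), Mul(Rational(5, 9), c)))
Add(Function('D')(-79, -121), Mul(-1, z)) = Add(Add(Rational(17, 9), Mul(Rational(5, 9), -79)), Mul(-1, 18219)) = Add(Add(Rational(17, 9), Rational(-395, 9)), -18219) = Add(-42, -18219) = -18261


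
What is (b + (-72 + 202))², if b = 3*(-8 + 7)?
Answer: 16129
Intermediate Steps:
b = -3 (b = 3*(-1) = -3)
(b + (-72 + 202))² = (-3 + (-72 + 202))² = (-3 + 130)² = 127² = 16129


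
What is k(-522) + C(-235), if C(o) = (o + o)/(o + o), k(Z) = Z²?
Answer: 272485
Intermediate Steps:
C(o) = 1 (C(o) = (2*o)/((2*o)) = (2*o)*(1/(2*o)) = 1)
k(-522) + C(-235) = (-522)² + 1 = 272484 + 1 = 272485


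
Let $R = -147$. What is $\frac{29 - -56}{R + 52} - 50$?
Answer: $- \frac{967}{19} \approx -50.895$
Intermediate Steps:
$\frac{29 - -56}{R + 52} - 50 = \frac{29 - -56}{-147 + 52} - 50 = \frac{29 + 56}{-95} - 50 = \left(- \frac{1}{95}\right) 85 - 50 = - \frac{17}{19} - 50 = - \frac{967}{19}$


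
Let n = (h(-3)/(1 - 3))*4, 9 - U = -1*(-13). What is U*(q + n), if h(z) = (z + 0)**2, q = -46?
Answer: 256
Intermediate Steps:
U = -4 (U = 9 - (-1)*(-13) = 9 - 1*13 = 9 - 13 = -4)
h(z) = z**2
n = -18 (n = ((-3)**2/(1 - 3))*4 = (9/(-2))*4 = (9*(-1/2))*4 = -9/2*4 = -18)
U*(q + n) = -4*(-46 - 18) = -4*(-64) = 256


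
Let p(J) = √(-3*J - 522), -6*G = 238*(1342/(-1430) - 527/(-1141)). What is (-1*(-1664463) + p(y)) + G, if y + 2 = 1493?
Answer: 17635185779/10595 + 3*I*√555 ≈ 1.6645e+6 + 70.675*I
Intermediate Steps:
y = 1491 (y = -2 + 1493 = 1491)
G = 200294/10595 (G = -119*(1342/(-1430) - 527/(-1141))/3 = -119*(1342*(-1/1430) - 527*(-1/1141))/3 = -119*(-61/65 + 527/1141)/3 = -119*(-35346)/(3*74165) = -⅙*(-1201764/10595) = 200294/10595 ≈ 18.905)
p(J) = √(-522 - 3*J)
(-1*(-1664463) + p(y)) + G = (-1*(-1664463) + √(-522 - 3*1491)) + 200294/10595 = (1664463 + √(-522 - 4473)) + 200294/10595 = (1664463 + √(-4995)) + 200294/10595 = (1664463 + 3*I*√555) + 200294/10595 = 17635185779/10595 + 3*I*√555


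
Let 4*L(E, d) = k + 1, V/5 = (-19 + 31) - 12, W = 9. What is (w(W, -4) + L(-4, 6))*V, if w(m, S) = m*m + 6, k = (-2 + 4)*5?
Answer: 0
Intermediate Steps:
k = 10 (k = 2*5 = 10)
V = 0 (V = 5*((-19 + 31) - 12) = 5*(12 - 12) = 5*0 = 0)
L(E, d) = 11/4 (L(E, d) = (10 + 1)/4 = (¼)*11 = 11/4)
w(m, S) = 6 + m² (w(m, S) = m² + 6 = 6 + m²)
(w(W, -4) + L(-4, 6))*V = ((6 + 9²) + 11/4)*0 = ((6 + 81) + 11/4)*0 = (87 + 11/4)*0 = (359/4)*0 = 0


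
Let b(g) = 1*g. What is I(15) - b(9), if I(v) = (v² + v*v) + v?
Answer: 456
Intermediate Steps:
I(v) = v + 2*v² (I(v) = (v² + v²) + v = 2*v² + v = v + 2*v²)
b(g) = g
I(15) - b(9) = 15*(1 + 2*15) - 1*9 = 15*(1 + 30) - 9 = 15*31 - 9 = 465 - 9 = 456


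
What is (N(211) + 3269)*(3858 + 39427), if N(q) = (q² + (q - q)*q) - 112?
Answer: 2063742230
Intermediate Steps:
N(q) = -112 + q² (N(q) = (q² + 0*q) - 112 = (q² + 0) - 112 = q² - 112 = -112 + q²)
(N(211) + 3269)*(3858 + 39427) = ((-112 + 211²) + 3269)*(3858 + 39427) = ((-112 + 44521) + 3269)*43285 = (44409 + 3269)*43285 = 47678*43285 = 2063742230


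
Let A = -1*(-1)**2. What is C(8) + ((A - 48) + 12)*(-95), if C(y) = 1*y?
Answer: 3523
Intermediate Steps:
C(y) = y
A = -1 (A = -1*1 = -1)
C(8) + ((A - 48) + 12)*(-95) = 8 + ((-1 - 48) + 12)*(-95) = 8 + (-49 + 12)*(-95) = 8 - 37*(-95) = 8 + 3515 = 3523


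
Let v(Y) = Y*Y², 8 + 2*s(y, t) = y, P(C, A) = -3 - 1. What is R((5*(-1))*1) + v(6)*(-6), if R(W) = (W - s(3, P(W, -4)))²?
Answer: -5159/4 ≈ -1289.8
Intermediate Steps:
P(C, A) = -4
s(y, t) = -4 + y/2
R(W) = (5/2 + W)² (R(W) = (W - (-4 + (½)*3))² = (W - (-4 + 3/2))² = (W - 1*(-5/2))² = (W + 5/2)² = (5/2 + W)²)
v(Y) = Y³
R((5*(-1))*1) + v(6)*(-6) = (5 + 2*((5*(-1))*1))²/4 + 6³*(-6) = (5 + 2*(-5*1))²/4 + 216*(-6) = (5 + 2*(-5))²/4 - 1296 = (5 - 10)²/4 - 1296 = (¼)*(-5)² - 1296 = (¼)*25 - 1296 = 25/4 - 1296 = -5159/4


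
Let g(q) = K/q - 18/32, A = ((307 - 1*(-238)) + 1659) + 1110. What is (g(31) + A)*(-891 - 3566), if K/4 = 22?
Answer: -7331198961/496 ≈ -1.4781e+7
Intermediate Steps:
K = 88 (K = 4*22 = 88)
A = 3314 (A = ((307 + 238) + 1659) + 1110 = (545 + 1659) + 1110 = 2204 + 1110 = 3314)
g(q) = -9/16 + 88/q (g(q) = 88/q - 18/32 = 88/q - 18*1/32 = 88/q - 9/16 = -9/16 + 88/q)
(g(31) + A)*(-891 - 3566) = ((-9/16 + 88/31) + 3314)*(-891 - 3566) = ((-9/16 + 88*(1/31)) + 3314)*(-4457) = ((-9/16 + 88/31) + 3314)*(-4457) = (1129/496 + 3314)*(-4457) = (1644873/496)*(-4457) = -7331198961/496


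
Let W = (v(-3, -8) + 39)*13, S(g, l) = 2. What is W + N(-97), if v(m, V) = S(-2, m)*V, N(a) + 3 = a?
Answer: 199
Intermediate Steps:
N(a) = -3 + a
v(m, V) = 2*V
W = 299 (W = (2*(-8) + 39)*13 = (-16 + 39)*13 = 23*13 = 299)
W + N(-97) = 299 + (-3 - 97) = 299 - 100 = 199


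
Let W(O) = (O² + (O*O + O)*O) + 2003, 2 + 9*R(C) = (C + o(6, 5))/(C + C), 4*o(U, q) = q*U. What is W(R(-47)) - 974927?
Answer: -6464760487401/6644672 ≈ -9.7292e+5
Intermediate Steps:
o(U, q) = U*q/4 (o(U, q) = (q*U)/4 = (U*q)/4 = U*q/4)
R(C) = -2/9 + (15/2 + C)/(18*C) (R(C) = -2/9 + ((C + (¼)*6*5)/(C + C))/9 = -2/9 + ((C + 15/2)/((2*C)))/9 = -2/9 + ((15/2 + C)*(1/(2*C)))/9 = -2/9 + ((15/2 + C)/(2*C))/9 = -2/9 + (15/2 + C)/(18*C))
W(O) = 2003 + O² + O*(O + O²) (W(O) = (O² + (O² + O)*O) + 2003 = (O² + (O + O²)*O) + 2003 = (O² + O*(O + O²)) + 2003 = 2003 + O² + O*(O + O²))
W(R(-47)) - 974927 = (2003 + ((1/12)*(5 - 2*(-47))/(-47))³ + 2*((1/12)*(5 - 2*(-47))/(-47))²) - 974927 = (2003 + ((1/12)*(-1/47)*(5 + 94))³ + 2*((1/12)*(-1/47)*(5 + 94))²) - 974927 = (2003 + ((1/12)*(-1/47)*99)³ + 2*((1/12)*(-1/47)*99)²) - 974927 = (2003 + (-33/188)³ + 2*(-33/188)²) - 974927 = (2003 - 35937/6644672 + 2*(1089/35344)) - 974927 = (2003 - 35937/6644672 + 1089/17672) - 974927 = 13309651543/6644672 - 974927 = -6464760487401/6644672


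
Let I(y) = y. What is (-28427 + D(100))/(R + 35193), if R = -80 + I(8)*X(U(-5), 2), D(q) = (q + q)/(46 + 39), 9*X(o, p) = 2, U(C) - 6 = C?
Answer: -4348971/5372561 ≈ -0.80948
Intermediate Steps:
U(C) = 6 + C
X(o, p) = 2/9 (X(o, p) = (⅑)*2 = 2/9)
D(q) = 2*q/85 (D(q) = (2*q)/85 = (2*q)*(1/85) = 2*q/85)
R = -704/9 (R = -80 + 8*(2/9) = -80 + 16/9 = -704/9 ≈ -78.222)
(-28427 + D(100))/(R + 35193) = (-28427 + (2/85)*100)/(-704/9 + 35193) = (-28427 + 40/17)/(316033/9) = -483219/17*9/316033 = -4348971/5372561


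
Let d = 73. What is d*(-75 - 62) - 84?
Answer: -10085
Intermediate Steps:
d*(-75 - 62) - 84 = 73*(-75 - 62) - 84 = 73*(-137) - 84 = -10001 - 84 = -10085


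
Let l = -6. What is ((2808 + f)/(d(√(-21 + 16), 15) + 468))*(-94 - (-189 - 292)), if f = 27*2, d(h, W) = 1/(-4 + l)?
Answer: 11075940/4679 ≈ 2367.2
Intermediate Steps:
d(h, W) = -⅒ (d(h, W) = 1/(-4 - 6) = 1/(-10) = -⅒)
f = 54
((2808 + f)/(d(√(-21 + 16), 15) + 468))*(-94 - (-189 - 292)) = ((2808 + 54)/(-⅒ + 468))*(-94 - (-189 - 292)) = (2862/(4679/10))*(-94 - 1*(-481)) = (2862*(10/4679))*(-94 + 481) = (28620/4679)*387 = 11075940/4679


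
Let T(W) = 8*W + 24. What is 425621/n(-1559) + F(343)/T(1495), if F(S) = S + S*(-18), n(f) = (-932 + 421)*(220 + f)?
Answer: 22671485/167342864 ≈ 0.13548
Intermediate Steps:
n(f) = -112420 - 511*f (n(f) = -511*(220 + f) = -112420 - 511*f)
F(S) = -17*S (F(S) = S - 18*S = -17*S)
T(W) = 24 + 8*W
425621/n(-1559) + F(343)/T(1495) = 425621/(-112420 - 511*(-1559)) + (-17*343)/(24 + 8*1495) = 425621/(-112420 + 796649) - 5831/(24 + 11960) = 425621/684229 - 5831/11984 = 425621*(1/684229) - 5831*1/11984 = 60803/97747 - 833/1712 = 22671485/167342864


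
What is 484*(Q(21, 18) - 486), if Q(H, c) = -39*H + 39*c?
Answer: -291852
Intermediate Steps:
484*(Q(21, 18) - 486) = 484*((-39*21 + 39*18) - 486) = 484*((-819 + 702) - 486) = 484*(-117 - 486) = 484*(-603) = -291852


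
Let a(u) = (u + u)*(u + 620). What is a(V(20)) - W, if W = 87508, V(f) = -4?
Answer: -92436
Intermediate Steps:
a(u) = 2*u*(620 + u) (a(u) = (2*u)*(620 + u) = 2*u*(620 + u))
a(V(20)) - W = 2*(-4)*(620 - 4) - 1*87508 = 2*(-4)*616 - 87508 = -4928 - 87508 = -92436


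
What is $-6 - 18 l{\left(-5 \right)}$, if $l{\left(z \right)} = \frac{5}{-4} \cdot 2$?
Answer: $39$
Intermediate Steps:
$l{\left(z \right)} = - \frac{5}{2}$ ($l{\left(z \right)} = 5 \left(- \frac{1}{4}\right) 2 = \left(- \frac{5}{4}\right) 2 = - \frac{5}{2}$)
$-6 - 18 l{\left(-5 \right)} = -6 - -45 = -6 + 45 = 39$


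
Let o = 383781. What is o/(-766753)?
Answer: -383781/766753 ≈ -0.50053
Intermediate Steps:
o/(-766753) = 383781/(-766753) = 383781*(-1/766753) = -383781/766753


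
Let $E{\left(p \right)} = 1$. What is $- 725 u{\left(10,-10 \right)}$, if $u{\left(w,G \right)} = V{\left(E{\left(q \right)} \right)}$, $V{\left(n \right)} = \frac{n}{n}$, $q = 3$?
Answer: $-725$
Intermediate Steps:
$V{\left(n \right)} = 1$
$u{\left(w,G \right)} = 1$
$- 725 u{\left(10,-10 \right)} = \left(-725\right) 1 = -725$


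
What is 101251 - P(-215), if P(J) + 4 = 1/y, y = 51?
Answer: 5164004/51 ≈ 1.0126e+5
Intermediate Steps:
P(J) = -203/51 (P(J) = -4 + 1/51 = -203/51)
101251 - P(-215) = 101251 - 1*(-203/51) = 101251 + 203/51 = 5164004/51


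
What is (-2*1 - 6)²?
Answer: 64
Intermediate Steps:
(-2*1 - 6)² = (-2 - 6)² = (-8)² = 64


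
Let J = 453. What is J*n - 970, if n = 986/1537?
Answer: -36008/53 ≈ -679.40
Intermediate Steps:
n = 34/53 (n = 986*(1/1537) = 34/53 ≈ 0.64151)
J*n - 970 = 453*(34/53) - 970 = 15402/53 - 970 = -36008/53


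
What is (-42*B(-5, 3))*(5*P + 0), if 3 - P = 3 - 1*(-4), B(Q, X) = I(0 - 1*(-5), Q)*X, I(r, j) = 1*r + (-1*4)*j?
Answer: 63000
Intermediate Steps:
I(r, j) = r - 4*j
B(Q, X) = X*(5 - 4*Q) (B(Q, X) = ((0 - 1*(-5)) - 4*Q)*X = ((0 + 5) - 4*Q)*X = (5 - 4*Q)*X = X*(5 - 4*Q))
P = -4 (P = 3 - (3 - 1*(-4)) = 3 - (3 + 4) = 3 - 1*7 = 3 - 7 = -4)
(-42*B(-5, 3))*(5*P + 0) = (-126*(5 - 4*(-5)))*(5*(-4) + 0) = (-126*(5 + 20))*(-20 + 0) = -126*25*(-20) = -42*75*(-20) = -3150*(-20) = 63000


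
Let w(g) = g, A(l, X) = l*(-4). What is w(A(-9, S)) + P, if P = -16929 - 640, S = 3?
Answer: -17533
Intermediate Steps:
A(l, X) = -4*l
P = -17569
w(A(-9, S)) + P = -4*(-9) - 17569 = 36 - 17569 = -17533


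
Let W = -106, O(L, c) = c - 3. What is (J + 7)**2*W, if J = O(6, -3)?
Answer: -106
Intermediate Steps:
O(L, c) = -3 + c
J = -6 (J = -3 - 3 = -6)
(J + 7)**2*W = (-6 + 7)**2*(-106) = 1**2*(-106) = 1*(-106) = -106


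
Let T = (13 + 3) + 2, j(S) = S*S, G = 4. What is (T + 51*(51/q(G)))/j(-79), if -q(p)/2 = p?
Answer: -2457/49928 ≈ -0.049211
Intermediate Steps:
q(p) = -2*p
j(S) = S**2
T = 18 (T = 16 + 2 = 18)
(T + 51*(51/q(G)))/j(-79) = (18 + 51*(51/((-2*4))))/((-79)**2) = (18 + 51*(51/(-8)))/6241 = (18 + 51*(51*(-1/8)))*(1/6241) = (18 + 51*(-51/8))*(1/6241) = (18 - 2601/8)*(1/6241) = -2457/8*1/6241 = -2457/49928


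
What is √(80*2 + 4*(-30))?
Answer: 2*√10 ≈ 6.3246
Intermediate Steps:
√(80*2 + 4*(-30)) = √(160 - 120) = √40 = 2*√10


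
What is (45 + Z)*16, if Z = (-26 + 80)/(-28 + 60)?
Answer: 747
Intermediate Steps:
Z = 27/16 (Z = 54/32 = 54*(1/32) = 27/16 ≈ 1.6875)
(45 + Z)*16 = (45 + 27/16)*16 = (747/16)*16 = 747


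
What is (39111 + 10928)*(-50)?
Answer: -2501950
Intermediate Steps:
(39111 + 10928)*(-50) = 50039*(-50) = -2501950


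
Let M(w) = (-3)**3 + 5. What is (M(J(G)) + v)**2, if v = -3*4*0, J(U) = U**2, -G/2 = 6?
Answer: 484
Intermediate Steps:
G = -12 (G = -2*6 = -12)
M(w) = -22 (M(w) = -27 + 5 = -22)
v = 0 (v = -12*0 = 0)
(M(J(G)) + v)**2 = (-22 + 0)**2 = (-22)**2 = 484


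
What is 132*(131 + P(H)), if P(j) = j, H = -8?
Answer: 16236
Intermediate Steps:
132*(131 + P(H)) = 132*(131 - 8) = 132*123 = 16236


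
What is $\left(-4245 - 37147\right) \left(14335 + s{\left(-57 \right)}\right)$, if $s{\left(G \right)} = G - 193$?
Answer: $-583006320$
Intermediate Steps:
$s{\left(G \right)} = -193 + G$
$\left(-4245 - 37147\right) \left(14335 + s{\left(-57 \right)}\right) = \left(-4245 - 37147\right) \left(14335 - 250\right) = - 41392 \left(14335 - 250\right) = \left(-41392\right) 14085 = -583006320$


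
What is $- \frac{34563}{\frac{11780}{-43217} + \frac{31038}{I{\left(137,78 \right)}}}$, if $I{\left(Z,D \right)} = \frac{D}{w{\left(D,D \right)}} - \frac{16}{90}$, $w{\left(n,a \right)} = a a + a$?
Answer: $\frac{876807283377}{4768574584390} \approx 0.18387$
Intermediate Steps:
$w{\left(n,a \right)} = a + a^{2}$ ($w{\left(n,a \right)} = a^{2} + a = a + a^{2}$)
$I{\left(Z,D \right)} = - \frac{8}{45} + \frac{1}{1 + D}$ ($I{\left(Z,D \right)} = \frac{D}{D \left(1 + D\right)} - \frac{16}{90} = D \frac{1}{D \left(1 + D\right)} - \frac{8}{45} = \frac{1}{1 + D} - \frac{8}{45} = - \frac{8}{45} + \frac{1}{1 + D}$)
$- \frac{34563}{\frac{11780}{-43217} + \frac{31038}{I{\left(137,78 \right)}}} = - \frac{34563}{\frac{11780}{-43217} + \frac{31038}{\frac{1}{45} \frac{1}{1 + 78} \left(37 - 624\right)}} = - \frac{34563}{11780 \left(- \frac{1}{43217}\right) + \frac{31038}{\frac{1}{45} \cdot \frac{1}{79} \left(37 - 624\right)}} = - \frac{34563}{- \frac{11780}{43217} + \frac{31038}{\frac{1}{45} \cdot \frac{1}{79} \left(-587\right)}} = - \frac{34563}{- \frac{11780}{43217} + \frac{31038}{- \frac{587}{3555}}} = - \frac{34563}{- \frac{11780}{43217} + 31038 \left(- \frac{3555}{587}\right)} = - \frac{34563}{- \frac{11780}{43217} - \frac{110340090}{587}} = - \frac{34563}{- \frac{4768574584390}{25368379}} = \left(-34563\right) \left(- \frac{25368379}{4768574584390}\right) = \frac{876807283377}{4768574584390}$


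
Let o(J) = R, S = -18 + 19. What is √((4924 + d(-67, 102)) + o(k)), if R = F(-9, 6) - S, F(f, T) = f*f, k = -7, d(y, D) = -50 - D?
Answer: 2*√1213 ≈ 69.656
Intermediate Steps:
F(f, T) = f²
S = 1
R = 80 (R = (-9)² - 1*1 = 81 - 1 = 80)
o(J) = 80
√((4924 + d(-67, 102)) + o(k)) = √((4924 + (-50 - 1*102)) + 80) = √((4924 + (-50 - 102)) + 80) = √((4924 - 152) + 80) = √(4772 + 80) = √4852 = 2*√1213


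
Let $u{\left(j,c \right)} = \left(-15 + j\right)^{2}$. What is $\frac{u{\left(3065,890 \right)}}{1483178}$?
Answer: $\frac{4651250}{741589} \approx 6.272$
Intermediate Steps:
$\frac{u{\left(3065,890 \right)}}{1483178} = \frac{\left(-15 + 3065\right)^{2}}{1483178} = 3050^{2} \cdot \frac{1}{1483178} = 9302500 \cdot \frac{1}{1483178} = \frac{4651250}{741589}$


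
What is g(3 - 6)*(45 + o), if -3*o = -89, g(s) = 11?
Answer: 2464/3 ≈ 821.33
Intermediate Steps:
o = 89/3 (o = -⅓*(-89) = 89/3 ≈ 29.667)
g(3 - 6)*(45 + o) = 11*(45 + 89/3) = 11*(224/3) = 2464/3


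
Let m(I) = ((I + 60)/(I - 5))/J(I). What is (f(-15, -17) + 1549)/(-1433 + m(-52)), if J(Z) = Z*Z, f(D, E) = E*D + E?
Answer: -34428342/27608179 ≈ -1.2470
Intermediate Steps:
f(D, E) = E + D*E (f(D, E) = D*E + E = E + D*E)
J(Z) = Z**2
m(I) = (60 + I)/(I**2*(-5 + I)) (m(I) = ((I + 60)/(I - 5))/(I**2) = ((60 + I)/(-5 + I))/I**2 = (60 + I)/(I**2*(-5 + I)))
(f(-15, -17) + 1549)/(-1433 + m(-52)) = (-17*(1 - 15) + 1549)/(-1433 + (60 - 52)/((-52)**2*(-5 - 52))) = (-17*(-14) + 1549)/(-1433 + (1/2704)*8/(-57)) = (238 + 1549)/(-1433 + (1/2704)*(-1/57)*8) = 1787/(-1433 - 1/19266) = 1787/(-27608179/19266) = 1787*(-19266/27608179) = -34428342/27608179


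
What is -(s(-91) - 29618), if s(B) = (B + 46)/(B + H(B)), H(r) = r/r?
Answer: 59235/2 ≈ 29618.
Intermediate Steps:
H(r) = 1
s(B) = (46 + B)/(1 + B) (s(B) = (B + 46)/(B + 1) = (46 + B)/(1 + B))
-(s(-91) - 29618) = -((46 - 91)/(1 - 91) - 29618) = -(-45/(-90) - 29618) = -(-1/90*(-45) - 29618) = -(1/2 - 29618) = -1*(-59235/2) = 59235/2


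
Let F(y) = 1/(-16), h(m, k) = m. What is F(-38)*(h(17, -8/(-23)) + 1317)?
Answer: -667/8 ≈ -83.375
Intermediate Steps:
F(y) = -1/16
F(-38)*(h(17, -8/(-23)) + 1317) = -(17 + 1317)/16 = -1/16*1334 = -667/8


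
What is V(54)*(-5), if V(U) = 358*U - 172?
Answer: -95800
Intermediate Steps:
V(U) = -172 + 358*U
V(54)*(-5) = (-172 + 358*54)*(-5) = (-172 + 19332)*(-5) = 19160*(-5) = -95800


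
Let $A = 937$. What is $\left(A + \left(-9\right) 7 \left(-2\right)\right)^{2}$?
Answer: $1129969$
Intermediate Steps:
$\left(A + \left(-9\right) 7 \left(-2\right)\right)^{2} = \left(937 + \left(-9\right) 7 \left(-2\right)\right)^{2} = \left(937 - -126\right)^{2} = \left(937 + 126\right)^{2} = 1063^{2} = 1129969$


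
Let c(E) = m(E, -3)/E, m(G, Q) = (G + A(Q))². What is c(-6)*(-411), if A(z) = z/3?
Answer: 6713/2 ≈ 3356.5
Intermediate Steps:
A(z) = z/3 (A(z) = z*(⅓) = z/3)
m(G, Q) = (G + Q/3)²
c(E) = (-3 + 3*E)²/(9*E) (c(E) = ((-3 + 3*E)²/9)/E = (-3 + 3*E)²/(9*E))
c(-6)*(-411) = ((-1 - 6)²/(-6))*(-411) = -⅙*(-7)²*(-411) = -⅙*49*(-411) = -49/6*(-411) = 6713/2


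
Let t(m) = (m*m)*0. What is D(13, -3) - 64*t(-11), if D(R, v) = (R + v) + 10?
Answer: 20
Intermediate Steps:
t(m) = 0 (t(m) = m**2*0 = 0)
D(R, v) = 10 + R + v
D(13, -3) - 64*t(-11) = (10 + 13 - 3) - 64*0 = 20 + 0 = 20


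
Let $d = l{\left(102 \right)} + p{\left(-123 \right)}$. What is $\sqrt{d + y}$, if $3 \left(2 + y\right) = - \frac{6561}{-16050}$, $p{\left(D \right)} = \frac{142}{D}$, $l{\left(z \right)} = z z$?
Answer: $\frac{\sqrt{180157403615574}}{131610} \approx 101.99$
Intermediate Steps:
$l{\left(z \right)} = z^{2}$
$d = \frac{1279550}{123}$ ($d = 102^{2} + \frac{142}{-123} = 10404 + 142 \left(- \frac{1}{123}\right) = 10404 - \frac{142}{123} = \frac{1279550}{123} \approx 10403.0$)
$y = - \frac{9971}{5350}$ ($y = -2 + \frac{\left(-6561\right) \frac{1}{-16050}}{3} = -2 + \frac{\left(-6561\right) \left(- \frac{1}{16050}\right)}{3} = -2 + \frac{1}{3} \cdot \frac{2187}{5350} = -2 + \frac{729}{5350} = - \frac{9971}{5350} \approx -1.8637$)
$\sqrt{d + y} = \sqrt{\frac{1279550}{123} - \frac{9971}{5350}} = \sqrt{\frac{6844366067}{658050}} = \frac{\sqrt{180157403615574}}{131610}$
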